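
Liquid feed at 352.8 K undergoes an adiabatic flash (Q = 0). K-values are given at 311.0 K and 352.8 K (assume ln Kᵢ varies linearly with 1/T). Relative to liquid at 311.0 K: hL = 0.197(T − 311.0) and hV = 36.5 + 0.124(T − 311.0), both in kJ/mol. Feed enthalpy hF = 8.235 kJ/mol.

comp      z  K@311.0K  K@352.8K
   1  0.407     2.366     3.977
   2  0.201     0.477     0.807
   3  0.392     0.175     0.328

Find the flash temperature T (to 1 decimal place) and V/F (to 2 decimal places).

Adiabatic flash: solve Rachford–Rice at each trial T, then check hF = ψ·hV(T) + (1−ψ)·hL(T).
  T = 311.0 K: K = (2.366, 0.477, 0.175), RR gives ψ = 0.127, H_out = 4.632 kJ/mol
  T = 352.8 K: K = (3.977, 0.807, 0.328), RR gives ψ = 0.548, H_out = 26.568 kJ/mol
  T = 331.9 K: K = (3.118, 0.631, 0.244), RR gives ψ = 0.357, H_out = 16.595 kJ/mol
  T = 321.4 K: K = (2.727, 0.551, 0.208), RR gives ψ = 0.252, H_out = 11.048 kJ/mol
  T = 316.2 K: K = (2.543, 0.513, 0.191), RR gives ψ = 0.193, H_out = 7.996 kJ/mol
  T = 318.8 K: K = (2.634, 0.532, 0.199), RR gives ψ = 0.223, H_out = 9.555 kJ/mol
  T = 317.5 K: K = (2.588, 0.522, 0.195), RR gives ψ = 0.208, H_out = 8.784 kJ/mol
Linear interpolation between T = 316.2 (H_out = 7.996) and T = 317.5 (H_out = 8.784) on hF = 8.235 gives T ≈ 316.6 K, at which ψ = 0.20.

T = 316.6 K, V/F = 0.20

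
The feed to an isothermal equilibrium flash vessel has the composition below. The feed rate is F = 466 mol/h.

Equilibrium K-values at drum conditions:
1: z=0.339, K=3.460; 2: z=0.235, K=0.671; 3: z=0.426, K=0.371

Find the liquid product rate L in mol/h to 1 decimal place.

Rachford–Rice: g(β) = Σ zᵢ(Kᵢ−1)/(1+β(Kᵢ−1)) = 0.
g(0) = ΣzᵢKᵢ − 1 = 0.489 and g(1) = 1 − Σzᵢ/Kᵢ = -0.596, so a root lies in (0, 1).
Newton iteration, β⁰ = 0.5:
  β = 0.500: g = -0.1095, g' = -0.808 → β = 0.364
  β = 0.364: g = 0.0042, g' = -0.887 → β = 0.369
Converged at β = 0.369.
Then V = β·F = 0.3692·466 = 172.1 mol/h and L = F − V = 293.9 mol/h.

L = 293.9 mol/h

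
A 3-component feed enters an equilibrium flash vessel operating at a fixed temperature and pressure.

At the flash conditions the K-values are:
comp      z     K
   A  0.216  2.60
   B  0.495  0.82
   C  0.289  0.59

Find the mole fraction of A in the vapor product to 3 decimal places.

Rachford–Rice: g(V/F) = Σ zᵢ(Kᵢ−1)/(1+V/F(Kᵢ−1)) = 0.
Check two-phase: ΣzᵢKᵢ = 1.138 > 1 and Σzᵢ/Kᵢ = 1.177 > 1, so g(0) = 0.138 > 0 and g(1) = -0.177 < 0.
Newton iteration, V/F⁰ = 0.68:
  V/F = 0.680: g = -0.1003, g' = -0.241 → V/F = 0.264
  V/F = 0.264: g = 0.0166, g' = -0.352 → V/F = 0.311
  V/F = 0.311: g = 0.0006, g' = -0.328 → V/F = 0.313
Converged at V/F = 0.313.
Compositions from xᵢ = zᵢ/(1+V/F(Kᵢ−1)), yᵢ = Kᵢxᵢ:
  A: x = 0.144, y = 0.374
  B: x = 0.525, y = 0.430
  C: x = 0.332, y = 0.196

y_A = 0.374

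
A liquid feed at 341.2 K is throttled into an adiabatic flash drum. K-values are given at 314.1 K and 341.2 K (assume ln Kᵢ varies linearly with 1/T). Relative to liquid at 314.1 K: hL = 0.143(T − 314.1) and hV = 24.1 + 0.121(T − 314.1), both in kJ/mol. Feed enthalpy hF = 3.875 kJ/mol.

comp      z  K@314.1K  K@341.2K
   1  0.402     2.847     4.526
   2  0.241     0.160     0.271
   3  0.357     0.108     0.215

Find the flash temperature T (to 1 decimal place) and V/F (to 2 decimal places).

T = 315.5 K, V/F = 0.15

Adiabatic flash: solve Rachford–Rice at each trial T, then check hF = ψ·hV(T) + (1−ψ)·hL(T).
  T = 314.1 K: K = (2.847, 0.160, 0.108), RR gives ψ = 0.138, H_out = 3.318 kJ/mol
  T = 341.2 K: K = (4.526, 0.271, 0.215), RR gives ψ = 0.357, H_out = 12.276 kJ/mol
  T = 327.6 K: K = (3.621, 0.210, 0.154), RR gives ψ = 0.260, H_out = 8.122 kJ/mol
  T = 320.9 K: K = (3.222, 0.184, 0.130), RR gives ψ = 0.205, H_out = 5.874 kJ/mol
  T = 317.5 K: K = (3.031, 0.172, 0.119), RR gives ψ = 0.173, H_out = 4.639 kJ/mol
  T = 315.8 K: K = (2.938, 0.166, 0.113), RR gives ψ = 0.156, H_out = 3.991 kJ/mol
Linear interpolation between T = 314.1 (H_out = 3.318) and T = 315.8 (H_out = 3.991) on hF = 3.875 gives T ≈ 315.5 K, at which ψ = 0.15.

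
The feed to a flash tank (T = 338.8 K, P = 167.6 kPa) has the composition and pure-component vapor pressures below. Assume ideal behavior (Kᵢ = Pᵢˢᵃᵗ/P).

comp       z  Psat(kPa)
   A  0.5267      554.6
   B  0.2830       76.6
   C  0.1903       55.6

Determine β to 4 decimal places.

Raoult's law: Kᵢ = Pᵢˢᵃᵗ/P = Pᵢˢᵃᵗ/167.6.
  K_A = 554.6/167.6 = 3.309069, K_B = 76.6/167.6 = 0.457041, K_C = 55.6/167.6 = 0.331742
Material balance + equilibrium reduce to Σ zᵢ(Kᵢ−1)/(1+β(Kᵢ−1)) = 0.
Feasibility: ΣzᵢKᵢ = 1.9354, Σzᵢ/Kᵢ = 1.3520 — both > 1, two phases present.
Newton–Raphson from β = 0.52:
  β = 0.5200: g = 0.14363, g' = -0.9414 → β = 0.6726
  β = 0.6726: g = 0.00334, g' = -0.9182 → β = 0.6762
Converged at β = 0.6762.

β = 0.6762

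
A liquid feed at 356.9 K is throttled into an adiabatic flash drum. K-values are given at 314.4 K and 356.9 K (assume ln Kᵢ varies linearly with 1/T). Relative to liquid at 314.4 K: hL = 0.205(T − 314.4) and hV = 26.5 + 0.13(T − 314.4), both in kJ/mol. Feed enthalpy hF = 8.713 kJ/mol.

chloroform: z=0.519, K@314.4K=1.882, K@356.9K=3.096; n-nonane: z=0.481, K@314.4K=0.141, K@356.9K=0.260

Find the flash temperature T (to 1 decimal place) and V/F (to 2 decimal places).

Adiabatic flash: solve Rachford–Rice at each trial T, then check hF = ψ·hV(T) + (1−ψ)·hL(T).
  T = 314.4 K: K = (1.882, 0.141), RR gives ψ = 0.059, H_out = 1.559 kJ/mol
  T = 356.9 K: K = (3.096, 0.260), RR gives ψ = 0.472, H_out = 19.713 kJ/mol
  T = 335.6 K: K = (2.451, 0.195), RR gives ψ = 0.313, H_out = 12.149 kJ/mol
  T = 325.0 K: K = (2.157, 0.167), RR gives ψ = 0.207, H_out = 7.496 kJ/mol
  T = 330.3 K: K = (2.301, 0.181), RR gives ψ = 0.264, H_out = 9.935 kJ/mol
  T = 327.6 K: K = (2.227, 0.173), RR gives ψ = 0.236, H_out = 8.726 kJ/mol
  T = 326.3 K: K = (2.192, 0.170), RR gives ψ = 0.222, H_out = 8.119 kJ/mol
Linear interpolation between T = 326.3 (H_out = 8.119) and T = 327.6 (H_out = 8.726) on hF = 8.713 gives T ≈ 327.6 K, at which ψ = 0.24.

T = 327.6 K, V/F = 0.24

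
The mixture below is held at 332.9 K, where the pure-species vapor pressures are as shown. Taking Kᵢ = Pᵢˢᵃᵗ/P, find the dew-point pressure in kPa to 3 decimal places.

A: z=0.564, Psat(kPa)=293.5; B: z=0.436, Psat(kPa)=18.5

Pdew = 39.232 kPa

At the dew point ψ → 1, so Σzᵢ/Kᵢ = 1 with Kᵢ = Pᵢˢᵃᵗ/P ⇒ 1/P = Σzᵢ/Pᵢˢᵃᵗ.
1/P = 0.564/293.5 + 0.436/18.5 = 0.025489 ⇒ P = 39.232 kPa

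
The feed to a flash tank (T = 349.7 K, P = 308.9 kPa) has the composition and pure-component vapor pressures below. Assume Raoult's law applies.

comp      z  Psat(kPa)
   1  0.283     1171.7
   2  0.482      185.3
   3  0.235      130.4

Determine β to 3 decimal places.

Raoult's law: Kᵢ = Pᵢˢᵃᵗ/P = Pᵢˢᵃᵗ/308.9.
  K_1 = 1171.7/308.9 = 3.79314, K_2 = 185.3/308.9 = 0.59987, K_3 = 130.4/308.9 = 0.42214
Rachford–Rice: g(β) = Σ zᵢ(Kᵢ−1)/(1+β(Kᵢ−1)) = 0.
Feasibility: ΣzᵢKᵢ = 1.462, Σzᵢ/Kᵢ = 1.435 — both > 1, two phases present.
Iterate (Newton) starting at β = 0.5:
  β = 0.500: g = -0.1022, g' = -0.660 → β = 0.345
  β = 0.345: g = 0.0091, g' = -0.799 → β = 0.357
Converged at β = 0.357.

β = 0.357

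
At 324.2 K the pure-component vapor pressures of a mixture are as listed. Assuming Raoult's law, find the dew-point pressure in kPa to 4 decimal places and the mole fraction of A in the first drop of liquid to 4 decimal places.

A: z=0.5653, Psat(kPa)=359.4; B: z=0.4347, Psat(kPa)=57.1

Pdew = 108.8630 kPa, x_A = 0.1712

At the dew point ψ → 1, so Σzᵢ/Kᵢ = 1 with Kᵢ = Pᵢˢᵃᵗ/P ⇒ 1/P = Σzᵢ/Pᵢˢᵃᵗ.
1/P = 0.5653/359.4 + 0.4347/57.1 = 0.0091859 ⇒ P = 108.8630 kPa
xᵢ = zᵢP/Pᵢˢᵃᵗ ⇒ x_A = 0.5653·108.8630/359.4 = 0.1712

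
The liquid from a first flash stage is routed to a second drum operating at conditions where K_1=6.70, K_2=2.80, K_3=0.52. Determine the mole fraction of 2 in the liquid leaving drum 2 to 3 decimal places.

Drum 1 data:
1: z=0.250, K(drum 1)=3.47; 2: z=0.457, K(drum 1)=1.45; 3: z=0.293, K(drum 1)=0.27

Drum 1:
Material balance + equilibrium reduce to Σ zᵢ(Kᵢ−1)/(1+ψ₁(Kᵢ−1)) = 0.
Feasibility: ΣzᵢKᵢ = 1.609, Σzᵢ/Kᵢ = 1.472 — both > 1, two phases present.
Newton–Raphson from ψ₁ = 0.52:
  ψ₁ = 0.520: g = 0.0922, g' = -0.759 → ψ₁ = 0.642
  ψ₁ = 0.642: g = -0.0038, g' = -0.836 → ψ₁ = 0.637
Converged at ψ₁ = 0.637.
Drum-1 compositions:
  1: x = 0.097, y = 0.337
  2: x = 0.355, y = 0.515
  3: x = 0.548, y = 0.148
Drum-2 feed = drum-1 liquid: z₂ = (0.0971, 0.3552, 0.5477).
Drum 2:
Material balance + equilibrium reduce to Σ zᵢ(Kᵢ−1)/(1+ψ₂(Kᵢ−1)) = 0.
Check two-phase: ΣzᵢKᵢ = 1.930 > 1 and Σzᵢ/Kᵢ = 1.195 > 1, so g(0) = 0.930 > 0 and g(1) = -0.195 < 0.
Iterate (Newton) starting at ψ₂ = 0.5:
  ψ₂ = 0.500: g = 0.1344, g' = -0.750 → ψ₂ = 0.679
  ψ₂ = 0.679: g = 0.0113, g' = -0.644 → ψ₂ = 0.697
Converged at ψ₂ = 0.697.
  1: x = 0.020, y = 0.131
  2: x = 0.158, y = 0.441
  3: x = 0.823, y = 0.428

x_2 (drum 2) = 0.158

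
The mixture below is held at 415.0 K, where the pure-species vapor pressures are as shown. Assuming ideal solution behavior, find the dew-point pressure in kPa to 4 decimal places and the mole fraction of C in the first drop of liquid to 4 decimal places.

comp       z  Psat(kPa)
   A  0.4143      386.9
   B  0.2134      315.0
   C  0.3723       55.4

Pdew = 118.0847 kPa, x_C = 0.7936

At the dew point ψ → 1, so Σzᵢ/Kᵢ = 1 with Kᵢ = Pᵢˢᵃᵗ/P ⇒ 1/P = Σzᵢ/Pᵢˢᵃᵗ.
1/P = 0.4143/386.9 + 0.2134/315.0 + 0.3723/55.4 = 0.0084685 ⇒ P = 118.0847 kPa
xᵢ = zᵢP/Pᵢˢᵃᵗ ⇒ x_C = 0.3723·118.0847/55.4 = 0.7936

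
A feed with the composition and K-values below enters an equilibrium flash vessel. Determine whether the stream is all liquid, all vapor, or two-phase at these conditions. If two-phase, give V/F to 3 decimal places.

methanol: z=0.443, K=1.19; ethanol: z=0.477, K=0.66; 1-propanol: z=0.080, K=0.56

ΣzᵢKᵢ = 0.887; Σzᵢ/Kᵢ = 1.238.
Since ΣzᵢKᵢ < 1 the mixture is below its bubble point — single liquid phase.

all liquid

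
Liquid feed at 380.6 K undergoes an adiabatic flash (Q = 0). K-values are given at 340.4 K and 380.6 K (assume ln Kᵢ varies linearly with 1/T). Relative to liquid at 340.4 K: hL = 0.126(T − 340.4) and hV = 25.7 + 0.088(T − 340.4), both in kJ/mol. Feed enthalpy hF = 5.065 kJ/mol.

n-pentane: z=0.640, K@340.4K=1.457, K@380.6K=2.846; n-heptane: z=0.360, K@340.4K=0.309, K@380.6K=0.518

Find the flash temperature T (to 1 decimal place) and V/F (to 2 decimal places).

T = 341.5 K, V/F = 0.19

Adiabatic flash: solve Rachford–Rice at each trial T, then check hF = ψ·hV(T) + (1−ψ)·hL(T).
  T = 340.4 K: K = (1.457, 0.309), RR gives ψ = 0.138, H_out = 3.558 kJ/mol
  T = 380.6 K: K = (2.846, 0.518), RR gives ψ = 1.000, H_out = 29.238 kJ/mol
  T = 360.5 K: K = (2.075, 0.406), RR gives ψ = 0.742, H_out = 21.041 kJ/mol
  T = 350.4 K: K = (1.746, 0.355), RR gives ψ = 0.510, H_out = 14.175 kJ/mol
  T = 345.4 K: K = (1.597, 0.332), RR gives ψ = 0.355, H_out = 9.676 kJ/mol
  T = 342.9 K: K = (1.526, 0.320), RR gives ψ = 0.257, H_out = 6.894 kJ/mol
  T = 341.6 K: K = (1.490, 0.314), RR gives ψ = 0.198, H_out = 5.242 kJ/mol
Linear interpolation between T = 340.4 (H_out = 3.558) and T = 341.6 (H_out = 5.242) on hF = 5.065 gives T ≈ 341.5 K, at which ψ = 0.19.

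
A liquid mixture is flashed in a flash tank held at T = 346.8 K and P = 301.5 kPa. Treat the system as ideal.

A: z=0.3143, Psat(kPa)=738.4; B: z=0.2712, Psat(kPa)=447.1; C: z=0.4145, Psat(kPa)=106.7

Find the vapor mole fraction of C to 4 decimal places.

Raoult's law: Kᵢ = Pᵢˢᵃᵗ/P = Pᵢˢᵃᵗ/301.5.
  K_A = 738.4/301.5 = 2.449088, K_B = 447.1/301.5 = 1.482919, K_C = 106.7/301.5 = 0.353897
Rachford–Rice: g(β) = Σ zᵢ(Kᵢ−1)/(1+β(Kᵢ−1)) = 0.
Feasibility: ΣzᵢKᵢ = 1.3186, Σzᵢ/Kᵢ = 1.4825 — both > 1, two phases present.
Iterate (Newton) starting at β = 0.34:
  β = 0.3400: g = 0.07441, g' = -0.6270 → β = 0.4587
  β = 0.4587: g = 0.00022, g' = -0.6300 → β = 0.4590
Converged at β = 0.4590.
Compositions from xᵢ = zᵢ/(1+β(Kᵢ−1)), yᵢ = Kᵢxᵢ:
  A: x = 0.1888, y = 0.4623
  B: x = 0.2220, y = 0.3292
  C: x = 0.5893, y = 0.2085

y_C = 0.2085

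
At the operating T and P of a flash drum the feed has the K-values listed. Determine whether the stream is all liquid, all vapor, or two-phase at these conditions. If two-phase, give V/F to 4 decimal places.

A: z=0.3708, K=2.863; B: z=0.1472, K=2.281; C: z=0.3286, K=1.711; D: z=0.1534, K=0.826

ΣzᵢKᵢ = 2.0863; Σzᵢ/Kᵢ = 0.5718.
Since Σzᵢ/Kᵢ < 1 the mixture is above its dew point — single vapor phase.

all vapor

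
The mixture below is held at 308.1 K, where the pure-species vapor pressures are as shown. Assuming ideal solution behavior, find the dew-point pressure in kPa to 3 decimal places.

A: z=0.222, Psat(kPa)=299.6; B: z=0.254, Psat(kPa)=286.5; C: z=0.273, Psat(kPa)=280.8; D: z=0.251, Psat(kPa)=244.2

Pdew = 275.663 kPa

At the dew point ψ → 1, so Σzᵢ/Kᵢ = 1 with Kᵢ = Pᵢˢᵃᵗ/P ⇒ 1/P = Σzᵢ/Pᵢˢᵃᵗ.
1/P = 0.222/299.6 + 0.254/286.5 + 0.273/280.8 + 0.251/244.2 = 0.003628 ⇒ P = 275.663 kPa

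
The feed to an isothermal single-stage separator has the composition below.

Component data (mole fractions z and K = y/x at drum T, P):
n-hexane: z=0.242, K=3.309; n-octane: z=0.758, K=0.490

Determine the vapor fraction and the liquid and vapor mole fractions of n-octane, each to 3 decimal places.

Binary case is linear: z₁(K₁−1)(1+ψ(K₂−1)) + z₂(K₂−1)(1+ψ(K₁−1)) = 0
⇒ ψ = [z₁(K₁−1)+z₂(K₂−1)] / [−(K₁−1)(K₂−1)] = 0.1722/1.1776 = 0.146
Compositions from xᵢ = zᵢ/(1+ψ(Kᵢ−1)), yᵢ = Kᵢxᵢ:
  n-hexane: x = 0.181, y = 0.599
  n-octane: x = 0.819, y = 0.401

ψ = 0.146, x_n-octane = 0.819, y_n-octane = 0.401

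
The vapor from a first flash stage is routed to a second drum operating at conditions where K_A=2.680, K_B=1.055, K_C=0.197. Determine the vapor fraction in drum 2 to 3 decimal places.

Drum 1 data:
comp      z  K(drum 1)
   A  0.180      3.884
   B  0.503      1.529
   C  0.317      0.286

V/F (drum 2) = 0.604

Drum 1:
Newton–Raphson from ψ₁ = 0.49:
  ψ₁ = 0.490: g = 0.0783, g' = -0.728 → ψ₁ = 0.598
  ψ₁ = 0.598: g = -0.0019, g' = -0.775 → ψ₁ = 0.595
Converged at ψ₁ = 0.595.
Drum-1 compositions:
  A: x = 0.066, y = 0.257
  B: x = 0.383, y = 0.585
  C: x = 0.551, y = 0.158
Drum-2 feed = drum-1 vapor: z₂ = (0.2574, 0.5850, 0.1576).
Drum 2:
Let ψ₂ = V/F and solve Σ zᵢ(Kᵢ−1)/(1+ψ₂(Kᵢ−1)) = 0.
g(0) = ΣzᵢKᵢ − 1 = 0.338 and g(1) = 1 − Σzᵢ/Kᵢ = -0.451, so a root lies in (0, 1).
Newton iteration, ψ₂⁰ = 0.37:
  ψ₂ = 0.370: g = 0.1181, g' = -0.484 → ψ₂ = 0.614
  ψ₂ = 0.614: g = -0.0058, g' = -0.573 → ψ₂ = 0.604
Converged at ψ₂ = 0.604.
  A: x = 0.128, y = 0.342
  B: x = 0.566, y = 0.597
  C: x = 0.306, y = 0.060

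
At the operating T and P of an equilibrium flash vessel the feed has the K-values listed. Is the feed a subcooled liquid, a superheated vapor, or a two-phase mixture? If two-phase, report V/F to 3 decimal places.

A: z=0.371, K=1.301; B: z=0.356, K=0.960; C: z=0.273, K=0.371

ΣzᵢKᵢ = 0.926; Σzᵢ/Kᵢ = 1.392.
Since ΣzᵢKᵢ < 1 the mixture is below its bubble point — single liquid phase.

subcooled liquid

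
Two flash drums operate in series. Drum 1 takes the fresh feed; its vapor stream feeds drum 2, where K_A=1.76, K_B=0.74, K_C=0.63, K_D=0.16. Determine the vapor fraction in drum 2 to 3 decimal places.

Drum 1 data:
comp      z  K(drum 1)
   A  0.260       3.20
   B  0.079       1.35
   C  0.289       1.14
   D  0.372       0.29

V/F (drum 2) = 0.177

Drum 1:
Rachford–Rice: g(ψ₁) = Σ zᵢ(Kᵢ−1)/(1+ψ₁(Kᵢ−1)) = 0.
g(0) = ΣzᵢKᵢ − 1 = 0.376 and g(1) = 1 − Σzᵢ/Kᵢ = -0.676, so a root lies in (0, 1).
Newton–Raphson from ψ₁ = 0.5:
  ψ₁ = 0.500: g = -0.0758, g' = -0.748 → ψ₁ = 0.399
  ψ₁ = 0.399: g = -0.0011, g' = -0.735 → ψ₁ = 0.397
Converged at ψ₁ = 0.397.
Drum-1 compositions:
  A: x = 0.139, y = 0.444
  B: x = 0.069, y = 0.094
  C: x = 0.274, y = 0.312
  D: x = 0.518, y = 0.150
Drum-2 feed = drum-1 vapor: z₂ = (0.4440, 0.0936, 0.3121, 0.1503).
Drum 2:
Rachford–Rice: g(ψ₂) = Σ zᵢ(Kᵢ−1)/(1+ψ₂(Kᵢ−1)) = 0.
g(0) = ΣzᵢKᵢ − 1 = 0.071 and g(1) = 1 − Σzᵢ/Kᵢ = -0.813, so a root lies in (0, 1).
Newton iteration, ψ₂⁰ = 0.58:
  ψ₂ = 0.580: g = -0.1876, g' = -0.605 → ψ₂ = 0.270
  ψ₂ = 0.270: g = -0.0376, g' = -0.414 → ψ₂ = 0.179
  ψ₂ = 0.179: g = -0.0007, g' = -0.402 → ψ₂ = 0.177
Converged at ψ₂ = 0.177.
  A: x = 0.391, y = 0.689
  B: x = 0.098, y = 0.073
  C: x = 0.334, y = 0.210
  D: x = 0.177, y = 0.028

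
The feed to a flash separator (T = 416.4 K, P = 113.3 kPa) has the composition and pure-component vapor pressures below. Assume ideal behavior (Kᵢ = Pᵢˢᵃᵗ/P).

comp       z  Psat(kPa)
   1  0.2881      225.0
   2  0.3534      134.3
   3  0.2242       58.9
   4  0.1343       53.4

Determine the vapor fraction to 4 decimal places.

ψ = 0.5407

Raoult's law: Kᵢ = Pᵢˢᵃᵗ/P = Pᵢˢᵃᵗ/113.3.
  K_1 = 225.0/113.3 = 1.985878, K_2 = 134.3/113.3 = 1.185349, K_3 = 58.9/113.3 = 0.519859, K_4 = 53.4/113.3 = 0.471315
Rachford–Rice: g(ψ) = Σ zᵢ(Kᵢ−1)/(1+ψ(Kᵢ−1)) = 0.
Check two-phase: ΣzᵢKᵢ = 1.1709 > 1 and Σzᵢ/Kᵢ = 1.1594 > 1, so g(0) = 0.1709 > 0 and g(1) = -0.1594 < 0.
Newton–Raphson from ψ = 0.5:
  ψ = 0.5000: g = 0.01203, g' = -0.2947 → ψ = 0.5408
  ψ = 0.5408: g = -0.00004, g' = -0.2971 → ψ = 0.5407
Converged at ψ = 0.5407.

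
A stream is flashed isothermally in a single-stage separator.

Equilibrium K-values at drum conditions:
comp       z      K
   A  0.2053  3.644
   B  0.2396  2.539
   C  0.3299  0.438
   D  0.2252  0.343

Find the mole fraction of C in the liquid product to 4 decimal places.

Newton–Raphson from ψ = 0.48:
  ψ = 0.4800: g = -0.01871, g' = -0.8692 → ψ = 0.4585
  ψ = 0.4585: g = 0.00007, g' = -0.8765 → ψ = 0.4586
Converged at ψ = 0.4586.
Compositions from xᵢ = zᵢ/(1+ψ(Kᵢ−1)), yᵢ = Kᵢxᵢ:
  A: x = 0.0928, y = 0.3381
  B: x = 0.1405, y = 0.3566
  C: x = 0.4444, y = 0.1947
  D: x = 0.3223, y = 0.1105

x_C = 0.4444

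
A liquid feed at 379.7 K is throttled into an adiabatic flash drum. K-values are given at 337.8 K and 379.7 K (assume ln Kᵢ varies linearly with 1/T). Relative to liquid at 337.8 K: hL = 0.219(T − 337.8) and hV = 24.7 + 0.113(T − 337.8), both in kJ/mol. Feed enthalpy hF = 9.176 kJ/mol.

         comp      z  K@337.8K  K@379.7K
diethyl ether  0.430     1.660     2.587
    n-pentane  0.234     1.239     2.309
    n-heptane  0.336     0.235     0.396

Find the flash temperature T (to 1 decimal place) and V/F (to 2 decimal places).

T = 342.9 K, V/F = 0.33

Adiabatic flash: solve Rachford–Rice at each trial T, then check hF = ψ·hV(T) + (1−ψ)·hL(T).
  T = 337.8 K: K = (1.660, 1.239, 0.235), RR gives ψ = 0.201, H_out = 4.975 kJ/mol
  T = 379.7 K: K = (2.587, 2.309, 0.396), RR gives ψ = 0.873, H_out = 26.854 kJ/mol
  T = 358.8 K: K = (2.100, 1.724, 0.310), RR gives ψ = 0.610, H_out = 18.314 kJ/mol
  T = 348.3 K: K = (1.874, 1.469, 0.271), RR gives ψ = 0.443, H_out = 12.746 kJ/mol
  T = 343.1 K: K = (1.766, 1.352, 0.253), RR gives ψ = 0.337, H_out = 9.293 kJ/mol
  T = 340.5 K: K = (1.714, 1.296, 0.244), RR gives ψ = 0.275, H_out = 7.298 kJ/mol
  T = 341.8 K: K = (1.740, 1.324, 0.248), RR gives ψ = 0.307, H_out = 8.322 kJ/mol
Linear interpolation between T = 341.8 (H_out = 8.322) and T = 343.1 (H_out = 9.293) on hF = 9.176 gives T ≈ 342.9 K, at which ψ = 0.33.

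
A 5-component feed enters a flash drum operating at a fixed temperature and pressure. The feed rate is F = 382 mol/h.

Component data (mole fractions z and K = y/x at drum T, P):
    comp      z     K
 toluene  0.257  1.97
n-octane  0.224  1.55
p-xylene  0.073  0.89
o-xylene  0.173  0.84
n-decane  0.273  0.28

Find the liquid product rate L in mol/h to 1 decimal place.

Iterate (Newton) starting at ψ = 0.5:
  ψ = 0.500: g = -0.0812, g' = -0.503 → ψ = 0.339
  ψ = 0.339: g = -0.0060, g' = -0.439 → ψ = 0.325
Converged at ψ = 0.325.
Then V = ψ·F = 0.3248·382 = 124.1 mol/h and L = F − V = 257.9 mol/h.

L = 257.9 mol/h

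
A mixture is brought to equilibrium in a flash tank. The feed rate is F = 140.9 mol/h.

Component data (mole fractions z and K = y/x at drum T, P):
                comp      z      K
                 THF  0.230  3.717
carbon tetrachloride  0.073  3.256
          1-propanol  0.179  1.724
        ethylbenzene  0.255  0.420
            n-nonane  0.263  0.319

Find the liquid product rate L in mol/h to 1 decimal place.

L = 77.1 mol/h

Rachford–Rice: g(ψ) = Σ zᵢ(Kᵢ−1)/(1+ψ(Kᵢ−1)) = 0.
Check two-phase: ΣzᵢKᵢ = 1.592 > 1 and Σzᵢ/Kᵢ = 1.620 > 1, so g(0) = 0.592 > 0 and g(1) = -0.620 < 0.
Newton iteration, ψ⁰ = 0.5:
  ψ = 0.500: g = -0.0424, g' = -0.888 → ψ = 0.452
  ψ = 0.452: g = 0.0002, g' = -0.898 → ψ = 0.453
Converged at ψ = 0.453.
Then V = ψ·F = 0.4525·140.9 = 63.8 mol/h and L = F − V = 77.1 mol/h.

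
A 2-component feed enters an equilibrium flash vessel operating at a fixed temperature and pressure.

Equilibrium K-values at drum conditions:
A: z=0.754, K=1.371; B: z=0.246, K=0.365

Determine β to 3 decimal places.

β = 0.524

Newton iteration, β⁰ = 0.45:
  β = 0.450: g = 0.0210, g' = -0.271 → β = 0.528
  β = 0.528: g = -0.0010, g' = -0.297 → β = 0.524
Converged at β = 0.524.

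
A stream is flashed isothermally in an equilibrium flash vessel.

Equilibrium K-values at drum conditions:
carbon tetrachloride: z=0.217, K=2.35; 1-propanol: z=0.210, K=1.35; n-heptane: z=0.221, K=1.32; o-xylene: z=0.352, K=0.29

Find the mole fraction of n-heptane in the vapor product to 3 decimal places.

y_n-heptane = 0.263

Newton iteration, ψ⁰ = 0.69:
  ψ = 0.690: g = -0.2211, g' = -0.820 → ψ = 0.420
  ψ = 0.420: g = -0.0429, g' = -0.559 → ψ = 0.343
  ψ = 0.343: g = -0.0011, g' = -0.534 → ψ = 0.342
Converged at ψ = 0.342.
Compositions from xᵢ = zᵢ/(1+ψ(Kᵢ−1)), yᵢ = Kᵢxᵢ:
  carbon tetrachloride: x = 0.149, y = 0.349
  1-propanol: x = 0.188, y = 0.253
  n-heptane: x = 0.199, y = 0.263
  o-xylene: x = 0.465, y = 0.135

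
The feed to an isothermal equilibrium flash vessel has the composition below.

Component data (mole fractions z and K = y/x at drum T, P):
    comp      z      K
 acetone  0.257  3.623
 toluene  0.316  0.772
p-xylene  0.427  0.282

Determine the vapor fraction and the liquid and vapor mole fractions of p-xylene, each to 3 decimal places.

Rachford–Rice: g(ψ) = Σ zᵢ(Kᵢ−1)/(1+ψ(Kᵢ−1)) = 0.
g(0) = ΣzᵢKᵢ − 1 = 0.295 and g(1) = 1 − Σzᵢ/Kᵢ = -0.994, so a root lies in (0, 1).
Newton iteration, ψ⁰ = 0.6:
  ψ = 0.600: g = -0.3602, g' = -0.968 → ψ = 0.228
  ψ = 0.228: g = -0.0208, g' = -1.025 → ψ = 0.208
Converged at ψ = 0.208.
Compositions from xᵢ = zᵢ/(1+ψ(Kᵢ−1)), yᵢ = Kᵢxᵢ:
  acetone: x = 0.166, y = 0.602
  toluene: x = 0.332, y = 0.256
  p-xylene: x = 0.502, y = 0.142

ψ = 0.208, x_p-xylene = 0.502, y_p-xylene = 0.142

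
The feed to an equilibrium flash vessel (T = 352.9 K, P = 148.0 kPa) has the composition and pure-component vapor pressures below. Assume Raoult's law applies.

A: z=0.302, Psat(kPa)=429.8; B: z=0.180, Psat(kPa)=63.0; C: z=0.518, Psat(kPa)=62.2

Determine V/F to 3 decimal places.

Raoult's law: Kᵢ = Pᵢˢᵃᵗ/P = Pᵢˢᵃᵗ/148.0.
  K_A = 429.8/148.0 = 2.90405, K_B = 63.0/148.0 = 0.42568, K_C = 62.2/148.0 = 0.42027
Newton iteration, V/F⁰ = 0.5:
  V/F = 0.500: g = -0.2733, g' = -0.749 → V/F = 0.135
  V/F = 0.135: g = 0.0193, g' = -0.967 → V/F = 0.155
  V/F = 0.155: g = 0.0003, g' = -0.934 → V/F = 0.156
Converged at V/F = 0.156.

V/F = 0.156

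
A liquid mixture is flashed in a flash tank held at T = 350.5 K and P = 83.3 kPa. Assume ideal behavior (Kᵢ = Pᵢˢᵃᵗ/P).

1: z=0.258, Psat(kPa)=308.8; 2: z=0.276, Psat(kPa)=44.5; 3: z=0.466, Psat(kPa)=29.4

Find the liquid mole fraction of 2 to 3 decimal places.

Raoult's law: Kᵢ = Pᵢˢᵃᵗ/P = Pᵢˢᵃᵗ/83.3.
  K_1 = 308.8/83.3 = 3.70708, K_2 = 44.5/83.3 = 0.53421, K_3 = 29.4/83.3 = 0.35294
Material balance + equilibrium reduce to Σ zᵢ(Kᵢ−1)/(1+ψ(Kᵢ−1)) = 0.
g(0) = ΣzᵢKᵢ − 1 = 0.268 and g(1) = 1 − Σzᵢ/Kᵢ = -0.907, so a root lies in (0, 1).
Newton iteration, ψ⁰ = 0.38:
  ψ = 0.380: g = -0.2118, g' = -0.891 → ψ = 0.142
  ψ = 0.142: g = 0.0344, g' = -1.291 → ψ = 0.169
  ψ = 0.169: g = 0.0012, g' = -1.207 → ψ = 0.170
Converged at ψ = 0.170.
Compositions from xᵢ = zᵢ/(1+ψ(Kᵢ−1)), yᵢ = Kᵢxᵢ:
  1: x = 0.177, y = 0.655
  2: x = 0.300, y = 0.160
  3: x = 0.524, y = 0.185

x_2 = 0.300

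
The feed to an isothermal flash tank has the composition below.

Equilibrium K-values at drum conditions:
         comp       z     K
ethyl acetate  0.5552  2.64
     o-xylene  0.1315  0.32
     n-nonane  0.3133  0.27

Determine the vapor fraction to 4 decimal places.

Newton iteration, ψ⁰ = 0.35:
  ψ = 0.3500: g = 0.15393, g' = -1.0087 → ψ = 0.5026
  ψ = 0.5026: g = 0.00201, g' = -1.0056 → ψ = 0.5046
Converged at ψ = 0.5046.

ψ = 0.5046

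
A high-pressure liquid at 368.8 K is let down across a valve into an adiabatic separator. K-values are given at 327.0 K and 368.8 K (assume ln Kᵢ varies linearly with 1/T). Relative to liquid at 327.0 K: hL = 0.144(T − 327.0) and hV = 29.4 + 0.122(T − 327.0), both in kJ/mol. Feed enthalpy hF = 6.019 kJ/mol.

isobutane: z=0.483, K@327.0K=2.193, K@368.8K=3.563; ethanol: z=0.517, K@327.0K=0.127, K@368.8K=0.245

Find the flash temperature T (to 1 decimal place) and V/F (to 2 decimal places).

Adiabatic flash: solve Rachford–Rice at each trial T, then check hF = ψ·hV(T) + (1−ψ)·hL(T).
  T = 327.0 K: K = (2.193, 0.127), RR gives ψ = 0.120, H_out = 3.525 kJ/mol
  T = 368.8 K: K = (3.563, 0.245), RR gives ψ = 0.438, H_out = 18.494 kJ/mol
  T = 347.9 K: K = (2.836, 0.180), RR gives ψ = 0.307, H_out = 11.906 kJ/mol
  T = 337.4 K: K = (2.502, 0.152), RR gives ψ = 0.225, H_out = 8.072 kJ/mol
  T = 332.2 K: K = (2.345, 0.139), RR gives ψ = 0.177, H_out = 5.922 kJ/mol
  T = 334.8 K: K = (2.423, 0.145), RR gives ψ = 0.202, H_out = 7.023 kJ/mol
  T = 333.5 K: K = (2.384, 0.142), RR gives ψ = 0.189, H_out = 6.479 kJ/mol
Linear interpolation between T = 332.2 (H_out = 5.922) and T = 333.5 (H_out = 6.479) on hF = 6.019 gives T ≈ 332.4 K, at which ψ = 0.18.

T = 332.4 K, V/F = 0.18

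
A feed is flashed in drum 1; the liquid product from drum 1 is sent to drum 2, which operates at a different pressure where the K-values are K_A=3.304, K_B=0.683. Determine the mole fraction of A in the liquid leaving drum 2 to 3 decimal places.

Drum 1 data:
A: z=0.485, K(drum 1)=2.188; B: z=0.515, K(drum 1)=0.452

Drum 1:
Rachford–Rice: g(ψ₁) = Σ zᵢ(Kᵢ−1)/(1+ψ₁(Kᵢ−1)) = 0.
Check two-phase: ΣzᵢKᵢ = 1.294 > 1 and Σzᵢ/Kᵢ = 1.361 > 1, so g(0) = 0.294 > 0 and g(1) = -0.361 < 0.
Binary case is linear: z₁(K₁−1)(1+ψ₁(K₂−1)) + z₂(K₂−1)(1+ψ₁(K₁−1)) = 0
⇒ ψ₁ = [z₁(K₁−1)+z₂(K₂−1)] / [−(K₁−1)(K₂−1)] = 0.2940/0.6510 = 0.452
Drum-1 compositions:
  A: x = 0.316, y = 0.691
  B: x = 0.684, y = 0.309
Drum-2 feed = drum-1 liquid: z₂ = (0.3157, 0.6843).
Drum 2:
Material balance + equilibrium reduce to Σ zᵢ(Kᵢ−1)/(1+ψ₂(Kᵢ−1)) = 0.
g(0) = ΣzᵢKᵢ − 1 = 0.510 and g(1) = 1 − Σzᵢ/Kᵢ = -0.097, so a root lies in (0, 1).
Newton–Raphson from ψ₂ = 0.5:
  ψ₂ = 0.500: g = 0.0802, g' = -0.459 → ψ₂ = 0.675
  ψ₂ = 0.675: g = 0.0088, g' = -0.368 → ψ₂ = 0.698
  ψ₂ = 0.698: g = 0.0001, g' = -0.360 → ψ₂ = 0.699
Converged at ψ₂ = 0.699.
  A: x = 0.121, y = 0.400
  B: x = 0.879, y = 0.600

x_A (drum 2) = 0.121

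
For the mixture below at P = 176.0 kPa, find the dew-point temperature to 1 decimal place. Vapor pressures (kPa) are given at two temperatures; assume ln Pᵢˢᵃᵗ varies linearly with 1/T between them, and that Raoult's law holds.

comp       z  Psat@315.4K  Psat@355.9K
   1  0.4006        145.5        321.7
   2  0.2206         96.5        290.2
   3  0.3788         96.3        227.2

T = 334.8 K

Dew-point temperature: Σzᵢ·P/Pᵢˢᵃᵗ(T) = 1. Interpolate ln Pᵢˢᵃᵗ = aᵢ + bᵢ/T.
  T = 315.4 K: ΣzᵢP/Pᵢˢᵃᵗ = 1.5792
  T = 355.9 K: ΣzᵢP/Pᵢˢᵃᵗ = 0.6464
  T = 335.6 K: ΣzᵢP/Pᵢˢᵃᵗ = 0.9829
  T = 325.5 K: ΣzᵢP/Pᵢˢᵃᵗ = 1.2361
  T = 330.6 K: ΣzᵢP/Pᵢˢᵃᵗ = 1.0990
  T = 333.1 K: ΣzᵢP/Pᵢˢᵃᵗ = 1.0388
Interpolating between 333.1 K and 335.6 K gives T ≈ 334.8 K.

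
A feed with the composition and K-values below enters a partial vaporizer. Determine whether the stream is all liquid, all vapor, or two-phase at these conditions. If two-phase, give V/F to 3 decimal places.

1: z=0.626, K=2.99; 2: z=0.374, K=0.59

ΣzᵢKᵢ = 2.092; Σzᵢ/Kᵢ = 0.843.
Since Σzᵢ/Kᵢ < 1 the mixture is above its dew point — single vapor phase.

all vapor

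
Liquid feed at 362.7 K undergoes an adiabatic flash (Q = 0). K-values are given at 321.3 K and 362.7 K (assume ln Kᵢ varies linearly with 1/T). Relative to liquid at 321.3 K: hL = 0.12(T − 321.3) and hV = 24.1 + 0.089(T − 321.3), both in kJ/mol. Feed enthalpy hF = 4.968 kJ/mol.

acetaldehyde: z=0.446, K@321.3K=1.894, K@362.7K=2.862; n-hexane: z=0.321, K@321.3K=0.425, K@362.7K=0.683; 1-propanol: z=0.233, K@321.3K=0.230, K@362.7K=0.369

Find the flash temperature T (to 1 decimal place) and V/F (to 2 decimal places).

T = 327.9 K, V/F = 0.17

Adiabatic flash: solve Rachford–Rice at each trial T, then check hF = ψ·hV(T) + (1−ψ)·hL(T).
  T = 321.3 K: K = (1.894, 0.425, 0.230), RR gives ψ = 0.059, H_out = 1.411 kJ/mol
  T = 362.7 K: K = (2.862, 0.683, 0.369), RR gives ψ = 0.647, H_out = 19.738 kJ/mol
  T = 342.0 K: K = (2.357, 0.547, 0.296), RR gives ψ = 0.379, H_out = 11.377 kJ/mol
  T = 331.6 K: K = (2.119, 0.484, 0.262), RR gives ψ = 0.232, H_out = 6.764 kJ/mol
  T = 326.5 K: K = (2.006, 0.454, 0.246), RR gives ψ = 0.151, H_out = 4.249 kJ/mol
  T = 329.1 K: K = (2.064, 0.469, 0.254), RR gives ψ = 0.194, H_out = 5.559 kJ/mol
  T = 327.8 K: K = (2.035, 0.462, 0.250), RR gives ψ = 0.173, H_out = 4.912 kJ/mol
Linear interpolation between T = 327.8 (H_out = 4.912) and T = 329.1 (H_out = 5.559) on hF = 4.968 gives T ≈ 327.9 K, at which ψ = 0.17.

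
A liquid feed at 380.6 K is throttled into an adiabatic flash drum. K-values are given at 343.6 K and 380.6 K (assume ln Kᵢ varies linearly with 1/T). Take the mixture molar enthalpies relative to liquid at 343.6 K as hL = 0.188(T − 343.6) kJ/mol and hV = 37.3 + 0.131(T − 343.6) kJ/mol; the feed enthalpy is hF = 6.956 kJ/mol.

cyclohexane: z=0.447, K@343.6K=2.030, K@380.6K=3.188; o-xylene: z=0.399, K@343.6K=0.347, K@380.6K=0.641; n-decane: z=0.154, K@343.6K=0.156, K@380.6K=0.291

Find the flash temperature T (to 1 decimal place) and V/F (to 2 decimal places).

T = 347.6 K, V/F = 0.17

Adiabatic flash: solve Rachford–Rice at each trial T, then check hF = ψ·hV(T) + (1−ψ)·hL(T).
  T = 343.6 K: K = (2.030, 0.347, 0.156), RR gives ψ = 0.095, H_out = 3.559 kJ/mol
  T = 380.6 K: K = (3.188, 0.641, 0.291), RR gives ψ = 0.670, H_out = 30.535 kJ/mol
  T = 362.1 K: K = (2.573, 0.479, 0.216), RR gives ψ = 0.392, H_out = 17.672 kJ/mol
  T = 352.9 K: K = (2.294, 0.410, 0.185), RR gives ψ = 0.254, H_out = 11.090 kJ/mol
  T = 348.2 K: K = (2.158, 0.377, 0.170), RR gives ψ = 0.178, H_out = 7.447 kJ/mol
  T = 345.9 K: K = (2.094, 0.362, 0.163), RR gives ψ = 0.138, H_out = 5.551 kJ/mol
Linear interpolation between T = 345.9 (H_out = 5.551) and T = 348.2 (H_out = 7.447) on hF = 6.956 gives T ≈ 347.6 K, at which ψ = 0.17.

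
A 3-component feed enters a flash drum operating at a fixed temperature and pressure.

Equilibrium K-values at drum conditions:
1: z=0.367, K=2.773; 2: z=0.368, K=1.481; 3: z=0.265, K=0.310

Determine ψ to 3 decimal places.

ψ = 0.787

Let ψ = V/F and solve Σ zᵢ(Kᵢ−1)/(1+ψ(Kᵢ−1)) = 0.
g(0) = ΣzᵢKᵢ − 1 = 0.645 and g(1) = 1 − Σzᵢ/Kᵢ = -0.236, so a root lies in (0, 1).
Newton iteration, ψ⁰ = 0.5:
  ψ = 0.500: g = 0.2085, g' = -0.674 → ψ = 0.809
  ψ = 0.809: g = -0.0196, g' = -0.886 → ψ = 0.787
Converged at ψ = 0.787.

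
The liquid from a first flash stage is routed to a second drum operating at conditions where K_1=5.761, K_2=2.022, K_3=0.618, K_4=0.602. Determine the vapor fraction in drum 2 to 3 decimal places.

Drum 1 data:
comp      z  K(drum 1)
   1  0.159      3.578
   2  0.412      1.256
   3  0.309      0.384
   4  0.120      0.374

Drum 1:
Newton–Raphson from ψ₁ = 0.31:
  ψ₁ = 0.310: g = -0.0029, g' = -0.601 → ψ₁ = 0.305
Converged at ψ₁ = 0.305.
Drum-1 compositions:
  1: x = 0.089, y = 0.318
  2: x = 0.382, y = 0.480
  3: x = 0.381, y = 0.146
  4: x = 0.148, y = 0.055
Drum-2 feed = drum-1 liquid: z₂ = (0.0890, 0.3821, 0.3805, 0.1483).
Drum 2:
Newton–Raphson from ψ₂ = 0.5:
  ψ₂ = 0.500: g = 0.1304, g' = -0.473 → ψ₂ = 0.776
  ψ₂ = 0.776: g = 0.0161, g' = -0.377 → ψ₂ = 0.819
Converged at ψ₂ = 0.819.
  1: x = 0.018, y = 0.105
  2: x = 0.208, y = 0.421
  3: x = 0.554, y = 0.342
  4: x = 0.220, y = 0.132

V/F (drum 2) = 0.819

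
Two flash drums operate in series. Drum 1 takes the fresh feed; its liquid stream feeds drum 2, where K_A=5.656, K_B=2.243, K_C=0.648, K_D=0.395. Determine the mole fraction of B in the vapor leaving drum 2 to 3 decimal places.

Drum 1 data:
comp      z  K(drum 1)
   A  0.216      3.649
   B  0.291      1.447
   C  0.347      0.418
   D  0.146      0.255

y_B (drum 2) = 0.353

Drum 1:
Rachford–Rice: g(ψ₁) = Σ zᵢ(Kᵢ−1)/(1+ψ₁(Kᵢ−1)) = 0.
Feasibility: ΣzᵢKᵢ = 1.392, Σzᵢ/Kᵢ = 1.663 — both > 1, two phases present.
Newton–Raphson from ψ₁ = 0.5:
  ψ₁ = 0.500: g = -0.1057, g' = -0.759 → ψ₁ = 0.361
Converged at ψ₁ = 0.361.
Drum-1 compositions:
  A: x = 0.110, y = 0.403
  B: x = 0.251, y = 0.363
  C: x = 0.439, y = 0.184
  D: x = 0.200, y = 0.051
Drum-2 feed = drum-1 liquid: z₂ = (0.1104, 0.2506, 0.4393, 0.1997).
Drum 2:
Iterate (Newton) starting at ψ₂ = 0.5:
  ψ₂ = 0.500: g = -0.0144, g' = -0.594 → ψ₂ = 0.476
Converged at ψ₂ = 0.476.
  A: x = 0.034, y = 0.194
  B: x = 0.157, y = 0.353
  C: x = 0.528, y = 0.342
  D: x = 0.281, y = 0.111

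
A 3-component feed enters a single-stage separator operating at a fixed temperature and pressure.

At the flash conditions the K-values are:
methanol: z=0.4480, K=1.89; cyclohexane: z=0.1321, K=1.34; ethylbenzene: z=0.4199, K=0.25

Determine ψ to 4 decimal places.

Iterate (Newton) starting at ψ = 0.5:
  ψ = 0.5000: g = -0.18956, g' = -0.7858 → ψ = 0.2588
  ψ = 0.2588: g = -0.02539, g' = -0.6110 → ψ = 0.2172
  ψ = 0.2172: g = -0.00025, g' = -0.5995 → ψ = 0.2168
Converged at ψ = 0.2168.

ψ = 0.2168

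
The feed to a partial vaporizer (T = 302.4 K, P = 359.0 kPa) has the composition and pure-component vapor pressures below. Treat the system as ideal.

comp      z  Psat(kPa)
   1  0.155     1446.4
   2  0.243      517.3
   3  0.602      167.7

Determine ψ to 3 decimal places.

ψ = 0.241

Raoult's law: Kᵢ = Pᵢˢᵃᵗ/P = Pᵢˢᵃᵗ/359.0.
  K_1 = 1446.4/359.0 = 4.02897, K_2 = 517.3/359.0 = 1.44095, K_3 = 167.7/359.0 = 0.46713
Let ψ = V/F and solve Σ zᵢ(Kᵢ−1)/(1+ψ(Kᵢ−1)) = 0.
Check two-phase: ΣzᵢKᵢ = 1.256 > 1 and Σzᵢ/Kᵢ = 1.496 > 1, so g(0) = 0.256 > 0 and g(1) = -0.496 < 0.
Newton–Raphson from ψ = 0.63:
  ψ = 0.630: g = -0.2376, g' = -0.584 → ψ = 0.223
  ψ = 0.223: g = 0.0134, g' = -0.765 → ψ = 0.241
Converged at ψ = 0.241.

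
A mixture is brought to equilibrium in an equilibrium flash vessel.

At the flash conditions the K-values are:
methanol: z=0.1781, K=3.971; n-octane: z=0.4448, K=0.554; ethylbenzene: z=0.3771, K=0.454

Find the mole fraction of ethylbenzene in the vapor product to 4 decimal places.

Iterate (Newton) starting at V/F = 0.56:
  V/F = 0.5600: g = -0.36236, g' = -0.6120 → V/F = 0.0000
  V/F = 0.0000: g = 0.12486, g' = -1.7729 → V/F = 0.0704
  V/F = 0.0704: g = 0.01864, g' = -1.2910 → V/F = 0.0849
  V/F = 0.0849: g = 0.00051, g' = -1.2219 → V/F = 0.0853
Converged at V/F = 0.0853.
Compositions from xᵢ = zᵢ/(1+V/F(Kᵢ−1)), yᵢ = Kᵢxᵢ:
  methanol: x = 0.1421, y = 0.5643
  n-octane: x = 0.4624, y = 0.2562
  ethylbenzene: x = 0.3955, y = 0.1796

y_ethylbenzene = 0.1796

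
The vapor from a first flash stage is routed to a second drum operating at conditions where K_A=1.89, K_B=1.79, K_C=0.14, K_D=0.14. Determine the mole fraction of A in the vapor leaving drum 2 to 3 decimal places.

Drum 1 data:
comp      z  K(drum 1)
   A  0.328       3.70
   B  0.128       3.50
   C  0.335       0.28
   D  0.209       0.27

y_A (drum 2) = 0.674

Drum 1:
Newton iteration, ψ₁⁰ = 0.5:
  ψ₁ = 0.500: g = -0.0981, g' = -1.291 → ψ₁ = 0.424
Converged at ψ₁ = 0.424.
Drum-1 compositions:
  A: x = 0.153, y = 0.566
  B: x = 0.062, y = 0.217
  C: x = 0.482, y = 0.135
  D: x = 0.303, y = 0.082
Drum-2 feed = drum-1 vapor: z₂ = (0.5658, 0.2175, 0.1350, 0.0817).
Drum 2:
Material balance + equilibrium reduce to Σ zᵢ(Kᵢ−1)/(1+ψ₂(Kᵢ−1)) = 0.
g(0) = ΣzᵢKᵢ − 1 = 0.489 and g(1) = 1 − Σzᵢ/Kᵢ = -0.969, so a root lies in (0, 1).
Newton–Raphson from ψ₂ = 0.67:
  ψ₂ = 0.670: g = -0.0121, g' = -1.126 → ψ₂ = 0.659
Converged at ψ₂ = 0.659.
  A: x = 0.357, y = 0.674
  B: x = 0.143, y = 0.256
  C: x = 0.312, y = 0.044
  D: x = 0.189, y = 0.026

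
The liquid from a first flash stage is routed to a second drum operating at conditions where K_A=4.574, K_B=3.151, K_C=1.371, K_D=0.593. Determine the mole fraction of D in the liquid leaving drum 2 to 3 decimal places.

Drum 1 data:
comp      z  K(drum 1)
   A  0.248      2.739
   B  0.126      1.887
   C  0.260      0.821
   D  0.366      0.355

Drum 1:
Material balance + equilibrium reduce to Σ zᵢ(Kᵢ−1)/(1+ψ₁(Kᵢ−1)) = 0.
Check two-phase: ΣzᵢKᵢ = 1.260 > 1 and Σzᵢ/Kᵢ = 1.505 > 1, so g(0) = 0.260 > 0 and g(1) = -0.505 < 0.
Newton iteration, ψ₁⁰ = 0.5:
  ψ₁ = 0.500: g = -0.0914, g' = -0.604 → ψ₁ = 0.349
  ψ₁ = 0.349: g = -0.0003, g' = -0.611 → ψ₁ = 0.348
Converged at ψ₁ = 0.348.
Drum-1 compositions:
  A: x = 0.154, y = 0.423
  B: x = 0.096, y = 0.182
  C: x = 0.277, y = 0.228
  D: x = 0.472, y = 0.168
Drum-2 feed = drum-1 liquid: z₂ = (0.1545, 0.0963, 0.2773, 0.4720).
Drum 2:
Rachford–Rice: g(ψ₂) = Σ zᵢ(Kᵢ−1)/(1+ψ₂(Kᵢ−1)) = 0.
Feasibility: ΣzᵢKᵢ = 1.670, Σzᵢ/Kᵢ = 1.062 — both > 1, two phases present.
Newton iteration, ψ₂⁰ = 0.5:
  ψ₂ = 0.500: g = 0.1435, g' = -0.508 → ψ₂ = 0.783
  ψ₂ = 0.783: g = 0.0205, g' = -0.390 → ψ₂ = 0.835
  ψ₂ = 0.835: g = 0.0002, g' = -0.383 → ψ₂ = 0.836
Converged at ψ₂ = 0.836.
  A: x = 0.039, y = 0.177
  B: x = 0.034, y = 0.108
  C: x = 0.212, y = 0.290
  D: x = 0.715, y = 0.424

x_D (drum 2) = 0.715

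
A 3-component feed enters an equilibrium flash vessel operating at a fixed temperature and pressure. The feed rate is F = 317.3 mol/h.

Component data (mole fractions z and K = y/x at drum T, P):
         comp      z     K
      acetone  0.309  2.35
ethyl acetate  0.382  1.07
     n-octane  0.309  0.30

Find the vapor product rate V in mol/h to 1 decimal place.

V = 124.8 mol/h

Newton iteration, V/F⁰ = 0.5:
  V/F = 0.500: g = -0.0579, g' = -0.561 → V/F = 0.397
  V/F = 0.397: g = -0.0018, g' = -0.531 → V/F = 0.393
Converged at V/F = 0.393.
Then V = V/F·F = 0.3934·317.3 = 124.8 mol/h and L = F − V = 192.5 mol/h.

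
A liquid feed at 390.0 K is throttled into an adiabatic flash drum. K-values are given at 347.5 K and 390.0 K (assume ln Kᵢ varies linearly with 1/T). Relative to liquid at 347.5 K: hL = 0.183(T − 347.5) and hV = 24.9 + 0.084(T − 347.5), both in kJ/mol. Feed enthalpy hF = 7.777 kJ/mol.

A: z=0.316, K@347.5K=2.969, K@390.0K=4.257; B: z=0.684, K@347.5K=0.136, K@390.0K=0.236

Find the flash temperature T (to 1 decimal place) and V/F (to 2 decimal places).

T = 372.9 K, V/F = 0.14

Adiabatic flash: solve Rachford–Rice at each trial T, then check hF = ψ·hV(T) + (1−ψ)·hL(T).
  T = 347.5 K: K = (2.969, 0.136), RR gives ψ = 0.018, H_out = 0.457 kJ/mol
  T = 390.0 K: K = (4.257, 0.236), RR gives ψ = 0.204, H_out = 11.991 kJ/mol
  T = 368.8 K: K = (3.594, 0.182), RR gives ψ = 0.123, H_out = 6.694 kJ/mol
  T = 379.4 K: K = (3.921, 0.208), RR gives ψ = 0.165, H_out = 9.421 kJ/mol
  T = 374.1 K: K = (3.756, 0.195), RR gives ψ = 0.144, H_out = 8.081 kJ/mol
  T = 371.5 K: K = (3.676, 0.189), RR gives ψ = 0.134, H_out = 7.406 kJ/mol
  T = 372.8 K: K = (3.716, 0.192), RR gives ψ = 0.139, H_out = 7.745 kJ/mol
Linear interpolation between T = 372.8 (H_out = 7.745) and T = 374.1 (H_out = 8.081) on hF = 7.777 gives T ≈ 372.9 K, at which ψ = 0.14.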